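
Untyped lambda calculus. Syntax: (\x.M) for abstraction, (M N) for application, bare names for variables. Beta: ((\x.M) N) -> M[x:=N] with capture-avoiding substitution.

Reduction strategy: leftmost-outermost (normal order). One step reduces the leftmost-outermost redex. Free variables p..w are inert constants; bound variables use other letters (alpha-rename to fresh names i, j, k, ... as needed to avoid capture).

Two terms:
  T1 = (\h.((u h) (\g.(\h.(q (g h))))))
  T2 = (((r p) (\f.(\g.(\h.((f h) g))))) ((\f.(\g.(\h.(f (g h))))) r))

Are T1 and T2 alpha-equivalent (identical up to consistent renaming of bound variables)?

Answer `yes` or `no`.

Answer: no

Derivation:
Term 1: (\h.((u h) (\g.(\h.(q (g h))))))
Term 2: (((r p) (\f.(\g.(\h.((f h) g))))) ((\f.(\g.(\h.(f (g h))))) r))
Alpha-equivalence: compare structure up to binder renaming.
Result: False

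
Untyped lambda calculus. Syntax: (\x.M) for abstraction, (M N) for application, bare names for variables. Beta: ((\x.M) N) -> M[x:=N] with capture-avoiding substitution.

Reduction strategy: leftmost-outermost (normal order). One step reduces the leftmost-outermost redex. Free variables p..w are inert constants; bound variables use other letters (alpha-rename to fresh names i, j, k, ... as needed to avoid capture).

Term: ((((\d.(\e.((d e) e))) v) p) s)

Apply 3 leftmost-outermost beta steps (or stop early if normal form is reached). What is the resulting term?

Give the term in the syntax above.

Step 0: ((((\d.(\e.((d e) e))) v) p) s)
Step 1: (((\e.((v e) e)) p) s)
Step 2: (((v p) p) s)
Step 3: (normal form reached)

Answer: (((v p) p) s)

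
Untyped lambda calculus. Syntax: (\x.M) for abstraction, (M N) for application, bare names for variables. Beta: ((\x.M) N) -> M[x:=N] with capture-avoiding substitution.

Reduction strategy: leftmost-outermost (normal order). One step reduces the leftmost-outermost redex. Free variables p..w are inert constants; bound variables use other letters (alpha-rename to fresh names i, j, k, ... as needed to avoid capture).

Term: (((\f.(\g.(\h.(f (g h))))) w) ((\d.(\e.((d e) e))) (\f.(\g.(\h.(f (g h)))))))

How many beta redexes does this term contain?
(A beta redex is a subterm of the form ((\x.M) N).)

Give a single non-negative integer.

Term: (((\f.(\g.(\h.(f (g h))))) w) ((\d.(\e.((d e) e))) (\f.(\g.(\h.(f (g h)))))))
  Redex: ((\f.(\g.(\h.(f (g h))))) w)
  Redex: ((\d.(\e.((d e) e))) (\f.(\g.(\h.(f (g h))))))
Total redexes: 2

Answer: 2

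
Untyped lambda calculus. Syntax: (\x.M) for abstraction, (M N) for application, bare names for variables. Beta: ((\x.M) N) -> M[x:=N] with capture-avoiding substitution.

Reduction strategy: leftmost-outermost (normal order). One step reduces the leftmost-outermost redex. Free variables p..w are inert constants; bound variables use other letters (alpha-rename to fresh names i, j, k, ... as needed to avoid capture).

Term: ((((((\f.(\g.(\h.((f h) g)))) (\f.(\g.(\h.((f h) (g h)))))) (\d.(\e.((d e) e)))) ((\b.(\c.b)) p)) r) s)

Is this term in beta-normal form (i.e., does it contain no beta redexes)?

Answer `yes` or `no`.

Answer: no

Derivation:
Term: ((((((\f.(\g.(\h.((f h) g)))) (\f.(\g.(\h.((f h) (g h)))))) (\d.(\e.((d e) e)))) ((\b.(\c.b)) p)) r) s)
Found 2 beta redex(es).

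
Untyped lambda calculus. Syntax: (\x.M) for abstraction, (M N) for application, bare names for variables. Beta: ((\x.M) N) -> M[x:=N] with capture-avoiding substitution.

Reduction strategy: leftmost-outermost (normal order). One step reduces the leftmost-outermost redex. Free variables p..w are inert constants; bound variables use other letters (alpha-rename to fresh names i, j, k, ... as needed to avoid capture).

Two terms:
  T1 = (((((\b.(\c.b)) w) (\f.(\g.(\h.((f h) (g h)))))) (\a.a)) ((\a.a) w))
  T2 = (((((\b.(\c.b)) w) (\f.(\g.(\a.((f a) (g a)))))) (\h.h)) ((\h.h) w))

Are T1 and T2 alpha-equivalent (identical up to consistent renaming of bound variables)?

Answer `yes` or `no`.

Answer: yes

Derivation:
Term 1: (((((\b.(\c.b)) w) (\f.(\g.(\h.((f h) (g h)))))) (\a.a)) ((\a.a) w))
Term 2: (((((\b.(\c.b)) w) (\f.(\g.(\a.((f a) (g a)))))) (\h.h)) ((\h.h) w))
Alpha-equivalence: compare structure up to binder renaming.
Result: True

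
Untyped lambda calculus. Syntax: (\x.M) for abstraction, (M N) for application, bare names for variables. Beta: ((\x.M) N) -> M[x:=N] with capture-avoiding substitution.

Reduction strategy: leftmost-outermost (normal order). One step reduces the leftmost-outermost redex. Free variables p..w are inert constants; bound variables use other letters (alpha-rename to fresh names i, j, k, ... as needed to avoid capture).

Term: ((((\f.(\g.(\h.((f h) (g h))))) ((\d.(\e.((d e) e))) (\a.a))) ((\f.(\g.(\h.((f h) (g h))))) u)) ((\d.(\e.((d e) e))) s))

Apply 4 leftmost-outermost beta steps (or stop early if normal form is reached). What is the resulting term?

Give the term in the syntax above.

Step 0: ((((\f.(\g.(\h.((f h) (g h))))) ((\d.(\e.((d e) e))) (\a.a))) ((\f.(\g.(\h.((f h) (g h))))) u)) ((\d.(\e.((d e) e))) s))
Step 1: (((\g.(\h.((((\d.(\e.((d e) e))) (\a.a)) h) (g h)))) ((\f.(\g.(\h.((f h) (g h))))) u)) ((\d.(\e.((d e) e))) s))
Step 2: ((\h.((((\d.(\e.((d e) e))) (\a.a)) h) (((\f.(\g.(\h.((f h) (g h))))) u) h))) ((\d.(\e.((d e) e))) s))
Step 3: ((((\d.(\e.((d e) e))) (\a.a)) ((\d.(\e.((d e) e))) s)) (((\f.(\g.(\h.((f h) (g h))))) u) ((\d.(\e.((d e) e))) s)))
Step 4: (((\e.(((\a.a) e) e)) ((\d.(\e.((d e) e))) s)) (((\f.(\g.(\h.((f h) (g h))))) u) ((\d.(\e.((d e) e))) s)))

Answer: (((\e.(((\a.a) e) e)) ((\d.(\e.((d e) e))) s)) (((\f.(\g.(\h.((f h) (g h))))) u) ((\d.(\e.((d e) e))) s)))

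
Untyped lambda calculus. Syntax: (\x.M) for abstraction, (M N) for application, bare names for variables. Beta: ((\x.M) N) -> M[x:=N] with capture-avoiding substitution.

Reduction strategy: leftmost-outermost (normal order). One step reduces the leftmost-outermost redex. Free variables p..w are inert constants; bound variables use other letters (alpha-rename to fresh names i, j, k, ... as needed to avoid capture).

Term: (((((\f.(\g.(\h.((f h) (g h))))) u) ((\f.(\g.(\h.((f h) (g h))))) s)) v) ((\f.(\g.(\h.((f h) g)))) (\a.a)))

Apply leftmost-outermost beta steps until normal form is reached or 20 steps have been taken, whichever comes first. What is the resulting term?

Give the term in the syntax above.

Answer: (((u v) (\h.((s h) (v h)))) (\g.(\h.(h g))))

Derivation:
Step 0: (((((\f.(\g.(\h.((f h) (g h))))) u) ((\f.(\g.(\h.((f h) (g h))))) s)) v) ((\f.(\g.(\h.((f h) g)))) (\a.a)))
Step 1: ((((\g.(\h.((u h) (g h)))) ((\f.(\g.(\h.((f h) (g h))))) s)) v) ((\f.(\g.(\h.((f h) g)))) (\a.a)))
Step 2: (((\h.((u h) (((\f.(\g.(\h.((f h) (g h))))) s) h))) v) ((\f.(\g.(\h.((f h) g)))) (\a.a)))
Step 3: (((u v) (((\f.(\g.(\h.((f h) (g h))))) s) v)) ((\f.(\g.(\h.((f h) g)))) (\a.a)))
Step 4: (((u v) ((\g.(\h.((s h) (g h)))) v)) ((\f.(\g.(\h.((f h) g)))) (\a.a)))
Step 5: (((u v) (\h.((s h) (v h)))) ((\f.(\g.(\h.((f h) g)))) (\a.a)))
Step 6: (((u v) (\h.((s h) (v h)))) (\g.(\h.(((\a.a) h) g))))
Step 7: (((u v) (\h.((s h) (v h)))) (\g.(\h.(h g))))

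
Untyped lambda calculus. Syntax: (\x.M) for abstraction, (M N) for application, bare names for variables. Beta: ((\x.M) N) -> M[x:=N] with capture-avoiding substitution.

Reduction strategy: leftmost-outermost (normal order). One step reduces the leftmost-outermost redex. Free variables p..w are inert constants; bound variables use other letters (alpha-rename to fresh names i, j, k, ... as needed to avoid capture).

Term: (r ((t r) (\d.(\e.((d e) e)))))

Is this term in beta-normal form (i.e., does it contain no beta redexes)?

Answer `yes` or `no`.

Answer: yes

Derivation:
Term: (r ((t r) (\d.(\e.((d e) e)))))
No beta redexes found.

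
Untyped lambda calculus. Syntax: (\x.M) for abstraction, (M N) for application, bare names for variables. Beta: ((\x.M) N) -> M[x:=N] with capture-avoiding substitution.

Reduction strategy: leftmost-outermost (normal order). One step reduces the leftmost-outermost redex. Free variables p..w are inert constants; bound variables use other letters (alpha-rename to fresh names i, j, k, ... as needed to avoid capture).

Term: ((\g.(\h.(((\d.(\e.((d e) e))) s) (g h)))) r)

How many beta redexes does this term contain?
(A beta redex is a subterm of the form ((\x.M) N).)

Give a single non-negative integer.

Answer: 2

Derivation:
Term: ((\g.(\h.(((\d.(\e.((d e) e))) s) (g h)))) r)
  Redex: ((\g.(\h.(((\d.(\e.((d e) e))) s) (g h)))) r)
  Redex: ((\d.(\e.((d e) e))) s)
Total redexes: 2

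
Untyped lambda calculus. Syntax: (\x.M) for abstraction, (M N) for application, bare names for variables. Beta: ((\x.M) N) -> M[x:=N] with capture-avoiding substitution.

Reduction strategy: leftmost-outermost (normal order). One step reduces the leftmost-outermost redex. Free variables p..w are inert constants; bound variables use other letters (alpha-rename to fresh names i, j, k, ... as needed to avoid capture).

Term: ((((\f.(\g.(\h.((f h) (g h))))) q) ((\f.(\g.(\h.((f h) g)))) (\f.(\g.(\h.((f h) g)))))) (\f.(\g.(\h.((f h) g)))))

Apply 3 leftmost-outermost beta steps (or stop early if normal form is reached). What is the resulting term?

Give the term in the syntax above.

Answer: ((q (\f.(\g.(\h.((f h) g))))) (((\f.(\g.(\h.((f h) g)))) (\f.(\g.(\h.((f h) g))))) (\f.(\g.(\h.((f h) g))))))

Derivation:
Step 0: ((((\f.(\g.(\h.((f h) (g h))))) q) ((\f.(\g.(\h.((f h) g)))) (\f.(\g.(\h.((f h) g)))))) (\f.(\g.(\h.((f h) g)))))
Step 1: (((\g.(\h.((q h) (g h)))) ((\f.(\g.(\h.((f h) g)))) (\f.(\g.(\h.((f h) g)))))) (\f.(\g.(\h.((f h) g)))))
Step 2: ((\h.((q h) (((\f.(\g.(\h.((f h) g)))) (\f.(\g.(\h.((f h) g))))) h))) (\f.(\g.(\h.((f h) g)))))
Step 3: ((q (\f.(\g.(\h.((f h) g))))) (((\f.(\g.(\h.((f h) g)))) (\f.(\g.(\h.((f h) g))))) (\f.(\g.(\h.((f h) g))))))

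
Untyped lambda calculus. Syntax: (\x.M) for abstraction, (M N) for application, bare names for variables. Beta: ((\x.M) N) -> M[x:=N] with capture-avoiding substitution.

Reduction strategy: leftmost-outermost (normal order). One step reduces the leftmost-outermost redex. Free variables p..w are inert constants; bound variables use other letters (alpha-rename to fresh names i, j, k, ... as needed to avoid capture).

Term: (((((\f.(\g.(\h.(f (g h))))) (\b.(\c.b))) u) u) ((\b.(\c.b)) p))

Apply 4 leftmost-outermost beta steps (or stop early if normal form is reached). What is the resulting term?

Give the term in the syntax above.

Answer: ((\c.(u u)) ((\b.(\c.b)) p))

Derivation:
Step 0: (((((\f.(\g.(\h.(f (g h))))) (\b.(\c.b))) u) u) ((\b.(\c.b)) p))
Step 1: ((((\g.(\h.((\b.(\c.b)) (g h)))) u) u) ((\b.(\c.b)) p))
Step 2: (((\h.((\b.(\c.b)) (u h))) u) ((\b.(\c.b)) p))
Step 3: (((\b.(\c.b)) (u u)) ((\b.(\c.b)) p))
Step 4: ((\c.(u u)) ((\b.(\c.b)) p))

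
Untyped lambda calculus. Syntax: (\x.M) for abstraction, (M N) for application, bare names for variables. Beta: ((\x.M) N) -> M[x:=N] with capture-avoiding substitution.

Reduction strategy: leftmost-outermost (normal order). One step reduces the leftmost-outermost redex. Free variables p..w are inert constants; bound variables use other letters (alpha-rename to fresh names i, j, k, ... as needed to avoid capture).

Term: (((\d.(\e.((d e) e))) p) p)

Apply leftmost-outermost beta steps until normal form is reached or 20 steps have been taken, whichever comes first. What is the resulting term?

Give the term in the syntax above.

Step 0: (((\d.(\e.((d e) e))) p) p)
Step 1: ((\e.((p e) e)) p)
Step 2: ((p p) p)

Answer: ((p p) p)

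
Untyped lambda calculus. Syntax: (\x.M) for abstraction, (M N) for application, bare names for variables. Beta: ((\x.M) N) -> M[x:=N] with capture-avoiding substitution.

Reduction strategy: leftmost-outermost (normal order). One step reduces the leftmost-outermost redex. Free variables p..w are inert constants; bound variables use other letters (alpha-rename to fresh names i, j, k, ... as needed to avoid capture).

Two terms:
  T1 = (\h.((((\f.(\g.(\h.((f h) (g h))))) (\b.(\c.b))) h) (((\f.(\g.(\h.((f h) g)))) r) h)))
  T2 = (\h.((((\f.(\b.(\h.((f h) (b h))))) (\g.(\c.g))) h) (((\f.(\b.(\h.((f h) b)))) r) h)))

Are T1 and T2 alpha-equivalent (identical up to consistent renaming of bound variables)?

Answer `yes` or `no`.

Answer: yes

Derivation:
Term 1: (\h.((((\f.(\g.(\h.((f h) (g h))))) (\b.(\c.b))) h) (((\f.(\g.(\h.((f h) g)))) r) h)))
Term 2: (\h.((((\f.(\b.(\h.((f h) (b h))))) (\g.(\c.g))) h) (((\f.(\b.(\h.((f h) b)))) r) h)))
Alpha-equivalence: compare structure up to binder renaming.
Result: True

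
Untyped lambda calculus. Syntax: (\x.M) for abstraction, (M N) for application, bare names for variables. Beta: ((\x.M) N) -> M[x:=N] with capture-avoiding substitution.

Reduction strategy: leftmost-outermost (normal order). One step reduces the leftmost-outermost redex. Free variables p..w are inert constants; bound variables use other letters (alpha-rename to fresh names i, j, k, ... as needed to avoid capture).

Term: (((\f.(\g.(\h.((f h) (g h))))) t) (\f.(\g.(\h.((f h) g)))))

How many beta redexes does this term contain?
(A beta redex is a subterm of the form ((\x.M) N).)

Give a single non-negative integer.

Term: (((\f.(\g.(\h.((f h) (g h))))) t) (\f.(\g.(\h.((f h) g)))))
  Redex: ((\f.(\g.(\h.((f h) (g h))))) t)
Total redexes: 1

Answer: 1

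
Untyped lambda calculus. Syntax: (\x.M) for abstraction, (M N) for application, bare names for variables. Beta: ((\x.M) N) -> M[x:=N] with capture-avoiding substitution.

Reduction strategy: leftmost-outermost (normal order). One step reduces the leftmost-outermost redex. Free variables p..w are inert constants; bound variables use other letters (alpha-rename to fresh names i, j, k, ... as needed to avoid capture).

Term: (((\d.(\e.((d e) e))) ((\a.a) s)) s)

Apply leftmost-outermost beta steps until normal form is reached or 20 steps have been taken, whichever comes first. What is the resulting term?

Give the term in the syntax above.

Step 0: (((\d.(\e.((d e) e))) ((\a.a) s)) s)
Step 1: ((\e.((((\a.a) s) e) e)) s)
Step 2: ((((\a.a) s) s) s)
Step 3: ((s s) s)

Answer: ((s s) s)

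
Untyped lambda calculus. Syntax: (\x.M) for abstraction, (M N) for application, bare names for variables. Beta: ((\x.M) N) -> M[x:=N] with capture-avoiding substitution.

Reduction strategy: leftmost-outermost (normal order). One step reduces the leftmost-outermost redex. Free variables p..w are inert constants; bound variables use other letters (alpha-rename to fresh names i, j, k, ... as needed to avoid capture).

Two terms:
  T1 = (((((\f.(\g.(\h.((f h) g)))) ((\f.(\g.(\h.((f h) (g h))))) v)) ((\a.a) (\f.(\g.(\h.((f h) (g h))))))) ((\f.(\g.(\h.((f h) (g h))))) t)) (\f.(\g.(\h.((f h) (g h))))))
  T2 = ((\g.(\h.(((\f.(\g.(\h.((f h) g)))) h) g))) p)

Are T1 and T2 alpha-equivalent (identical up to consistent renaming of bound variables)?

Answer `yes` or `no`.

Answer: no

Derivation:
Term 1: (((((\f.(\g.(\h.((f h) g)))) ((\f.(\g.(\h.((f h) (g h))))) v)) ((\a.a) (\f.(\g.(\h.((f h) (g h))))))) ((\f.(\g.(\h.((f h) (g h))))) t)) (\f.(\g.(\h.((f h) (g h))))))
Term 2: ((\g.(\h.(((\f.(\g.(\h.((f h) g)))) h) g))) p)
Alpha-equivalence: compare structure up to binder renaming.
Result: False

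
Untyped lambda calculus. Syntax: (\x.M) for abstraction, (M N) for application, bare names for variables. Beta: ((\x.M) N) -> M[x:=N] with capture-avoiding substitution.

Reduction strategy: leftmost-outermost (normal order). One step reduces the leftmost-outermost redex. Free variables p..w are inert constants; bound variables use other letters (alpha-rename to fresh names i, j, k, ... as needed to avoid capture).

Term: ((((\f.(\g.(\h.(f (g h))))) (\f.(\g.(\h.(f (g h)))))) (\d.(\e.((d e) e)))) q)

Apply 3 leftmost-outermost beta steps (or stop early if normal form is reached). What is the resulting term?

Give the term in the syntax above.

Step 0: ((((\f.(\g.(\h.(f (g h))))) (\f.(\g.(\h.(f (g h)))))) (\d.(\e.((d e) e)))) q)
Step 1: (((\g.(\h.((\f.(\g.(\h.(f (g h))))) (g h)))) (\d.(\e.((d e) e)))) q)
Step 2: ((\h.((\f.(\g.(\h.(f (g h))))) ((\d.(\e.((d e) e))) h))) q)
Step 3: ((\f.(\g.(\h.(f (g h))))) ((\d.(\e.((d e) e))) q))

Answer: ((\f.(\g.(\h.(f (g h))))) ((\d.(\e.((d e) e))) q))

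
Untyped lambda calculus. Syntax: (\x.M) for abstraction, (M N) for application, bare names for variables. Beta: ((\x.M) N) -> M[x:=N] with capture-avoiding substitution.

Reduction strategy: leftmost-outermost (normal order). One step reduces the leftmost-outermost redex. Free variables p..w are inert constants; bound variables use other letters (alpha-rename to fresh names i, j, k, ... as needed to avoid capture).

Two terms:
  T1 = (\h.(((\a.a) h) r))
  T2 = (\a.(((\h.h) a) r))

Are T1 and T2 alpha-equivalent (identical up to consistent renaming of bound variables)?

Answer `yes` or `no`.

Term 1: (\h.(((\a.a) h) r))
Term 2: (\a.(((\h.h) a) r))
Alpha-equivalence: compare structure up to binder renaming.
Result: True

Answer: yes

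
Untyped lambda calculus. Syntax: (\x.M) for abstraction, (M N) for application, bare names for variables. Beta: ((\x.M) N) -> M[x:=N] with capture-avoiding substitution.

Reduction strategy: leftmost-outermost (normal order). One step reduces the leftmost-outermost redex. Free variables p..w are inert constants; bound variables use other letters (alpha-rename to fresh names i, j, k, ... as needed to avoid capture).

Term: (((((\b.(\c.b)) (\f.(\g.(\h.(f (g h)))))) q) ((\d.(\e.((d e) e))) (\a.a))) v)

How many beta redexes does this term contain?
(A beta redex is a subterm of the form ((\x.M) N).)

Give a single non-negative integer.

Term: (((((\b.(\c.b)) (\f.(\g.(\h.(f (g h)))))) q) ((\d.(\e.((d e) e))) (\a.a))) v)
  Redex: ((\b.(\c.b)) (\f.(\g.(\h.(f (g h))))))
  Redex: ((\d.(\e.((d e) e))) (\a.a))
Total redexes: 2

Answer: 2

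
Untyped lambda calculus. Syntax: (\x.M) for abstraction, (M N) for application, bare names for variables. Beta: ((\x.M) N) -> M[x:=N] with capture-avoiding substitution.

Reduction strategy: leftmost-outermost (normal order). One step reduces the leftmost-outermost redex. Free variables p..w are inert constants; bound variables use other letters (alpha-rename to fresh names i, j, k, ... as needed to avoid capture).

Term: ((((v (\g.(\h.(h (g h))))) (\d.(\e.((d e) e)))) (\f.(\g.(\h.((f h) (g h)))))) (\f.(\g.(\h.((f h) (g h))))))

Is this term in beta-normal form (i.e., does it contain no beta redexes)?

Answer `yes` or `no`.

Answer: yes

Derivation:
Term: ((((v (\g.(\h.(h (g h))))) (\d.(\e.((d e) e)))) (\f.(\g.(\h.((f h) (g h)))))) (\f.(\g.(\h.((f h) (g h))))))
No beta redexes found.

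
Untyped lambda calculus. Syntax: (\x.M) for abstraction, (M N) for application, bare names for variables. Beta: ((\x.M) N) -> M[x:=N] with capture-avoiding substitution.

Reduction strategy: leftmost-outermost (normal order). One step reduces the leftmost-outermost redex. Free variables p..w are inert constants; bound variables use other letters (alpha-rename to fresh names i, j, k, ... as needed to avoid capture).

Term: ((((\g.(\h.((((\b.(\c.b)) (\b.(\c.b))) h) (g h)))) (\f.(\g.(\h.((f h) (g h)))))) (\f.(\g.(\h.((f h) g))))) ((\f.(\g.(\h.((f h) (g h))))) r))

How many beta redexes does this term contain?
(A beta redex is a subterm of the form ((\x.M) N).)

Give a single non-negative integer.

Answer: 3

Derivation:
Term: ((((\g.(\h.((((\b.(\c.b)) (\b.(\c.b))) h) (g h)))) (\f.(\g.(\h.((f h) (g h)))))) (\f.(\g.(\h.((f h) g))))) ((\f.(\g.(\h.((f h) (g h))))) r))
  Redex: ((\g.(\h.((((\b.(\c.b)) (\b.(\c.b))) h) (g h)))) (\f.(\g.(\h.((f h) (g h))))))
  Redex: ((\b.(\c.b)) (\b.(\c.b)))
  Redex: ((\f.(\g.(\h.((f h) (g h))))) r)
Total redexes: 3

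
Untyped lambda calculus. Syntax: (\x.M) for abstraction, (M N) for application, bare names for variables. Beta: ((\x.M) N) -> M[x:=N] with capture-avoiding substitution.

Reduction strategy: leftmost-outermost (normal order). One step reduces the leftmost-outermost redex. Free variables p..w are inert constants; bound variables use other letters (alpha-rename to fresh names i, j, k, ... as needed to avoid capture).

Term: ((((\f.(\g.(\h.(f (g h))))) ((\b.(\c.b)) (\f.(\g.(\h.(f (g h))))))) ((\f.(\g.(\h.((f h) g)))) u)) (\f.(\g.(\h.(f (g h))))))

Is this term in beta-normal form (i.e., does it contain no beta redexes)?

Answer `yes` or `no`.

Term: ((((\f.(\g.(\h.(f (g h))))) ((\b.(\c.b)) (\f.(\g.(\h.(f (g h))))))) ((\f.(\g.(\h.((f h) g)))) u)) (\f.(\g.(\h.(f (g h))))))
Found 3 beta redex(es).

Answer: no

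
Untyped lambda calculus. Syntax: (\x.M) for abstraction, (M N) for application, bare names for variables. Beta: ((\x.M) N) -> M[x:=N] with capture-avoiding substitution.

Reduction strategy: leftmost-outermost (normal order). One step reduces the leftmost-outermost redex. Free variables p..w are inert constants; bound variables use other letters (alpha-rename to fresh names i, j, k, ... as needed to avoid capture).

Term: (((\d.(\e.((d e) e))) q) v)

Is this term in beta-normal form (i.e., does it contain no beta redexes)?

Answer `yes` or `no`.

Answer: no

Derivation:
Term: (((\d.(\e.((d e) e))) q) v)
Found 1 beta redex(es).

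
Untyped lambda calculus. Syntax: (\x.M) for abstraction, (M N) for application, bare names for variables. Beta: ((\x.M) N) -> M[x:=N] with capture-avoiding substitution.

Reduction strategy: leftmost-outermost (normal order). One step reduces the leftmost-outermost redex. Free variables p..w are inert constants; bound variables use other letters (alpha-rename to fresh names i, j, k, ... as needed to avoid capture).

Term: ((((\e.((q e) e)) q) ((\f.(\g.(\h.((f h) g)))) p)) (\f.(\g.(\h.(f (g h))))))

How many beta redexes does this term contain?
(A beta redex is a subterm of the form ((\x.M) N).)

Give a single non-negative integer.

Term: ((((\e.((q e) e)) q) ((\f.(\g.(\h.((f h) g)))) p)) (\f.(\g.(\h.(f (g h))))))
  Redex: ((\e.((q e) e)) q)
  Redex: ((\f.(\g.(\h.((f h) g)))) p)
Total redexes: 2

Answer: 2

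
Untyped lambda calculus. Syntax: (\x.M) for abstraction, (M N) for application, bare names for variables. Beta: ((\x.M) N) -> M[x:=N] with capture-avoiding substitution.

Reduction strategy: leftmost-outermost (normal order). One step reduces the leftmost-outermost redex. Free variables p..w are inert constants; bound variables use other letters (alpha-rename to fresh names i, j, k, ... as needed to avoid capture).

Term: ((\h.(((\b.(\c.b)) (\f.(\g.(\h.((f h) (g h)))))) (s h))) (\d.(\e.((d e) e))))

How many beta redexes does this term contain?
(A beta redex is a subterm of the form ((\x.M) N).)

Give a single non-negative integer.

Term: ((\h.(((\b.(\c.b)) (\f.(\g.(\h.((f h) (g h)))))) (s h))) (\d.(\e.((d e) e))))
  Redex: ((\h.(((\b.(\c.b)) (\f.(\g.(\h.((f h) (g h)))))) (s h))) (\d.(\e.((d e) e))))
  Redex: ((\b.(\c.b)) (\f.(\g.(\h.((f h) (g h))))))
Total redexes: 2

Answer: 2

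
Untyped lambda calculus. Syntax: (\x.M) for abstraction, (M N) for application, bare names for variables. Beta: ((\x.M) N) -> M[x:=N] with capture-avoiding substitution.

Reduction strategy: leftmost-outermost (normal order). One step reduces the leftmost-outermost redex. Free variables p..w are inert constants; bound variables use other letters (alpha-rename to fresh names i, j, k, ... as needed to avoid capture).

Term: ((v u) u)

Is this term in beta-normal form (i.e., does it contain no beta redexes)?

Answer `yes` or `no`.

Term: ((v u) u)
No beta redexes found.

Answer: yes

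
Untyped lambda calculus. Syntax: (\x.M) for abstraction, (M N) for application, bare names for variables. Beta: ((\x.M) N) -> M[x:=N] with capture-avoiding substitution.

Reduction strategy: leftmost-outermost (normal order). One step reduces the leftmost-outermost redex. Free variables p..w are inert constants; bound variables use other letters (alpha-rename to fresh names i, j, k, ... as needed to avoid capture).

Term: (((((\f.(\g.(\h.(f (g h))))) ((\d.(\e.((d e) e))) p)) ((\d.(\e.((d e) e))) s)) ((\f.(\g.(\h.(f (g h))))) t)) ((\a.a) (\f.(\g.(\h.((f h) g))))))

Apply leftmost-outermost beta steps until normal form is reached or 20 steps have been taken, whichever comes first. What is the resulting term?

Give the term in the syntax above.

Answer: (((p ((s (\g.(\h.(t (g h))))) (\g.(\h.(t (g h)))))) ((s (\g.(\h.(t (g h))))) (\g.(\h.(t (g h)))))) (\f.(\g.(\h.((f h) g)))))

Derivation:
Step 0: (((((\f.(\g.(\h.(f (g h))))) ((\d.(\e.((d e) e))) p)) ((\d.(\e.((d e) e))) s)) ((\f.(\g.(\h.(f (g h))))) t)) ((\a.a) (\f.(\g.(\h.((f h) g))))))
Step 1: ((((\g.(\h.(((\d.(\e.((d e) e))) p) (g h)))) ((\d.(\e.((d e) e))) s)) ((\f.(\g.(\h.(f (g h))))) t)) ((\a.a) (\f.(\g.(\h.((f h) g))))))
Step 2: (((\h.(((\d.(\e.((d e) e))) p) (((\d.(\e.((d e) e))) s) h))) ((\f.(\g.(\h.(f (g h))))) t)) ((\a.a) (\f.(\g.(\h.((f h) g))))))
Step 3: ((((\d.(\e.((d e) e))) p) (((\d.(\e.((d e) e))) s) ((\f.(\g.(\h.(f (g h))))) t))) ((\a.a) (\f.(\g.(\h.((f h) g))))))
Step 4: (((\e.((p e) e)) (((\d.(\e.((d e) e))) s) ((\f.(\g.(\h.(f (g h))))) t))) ((\a.a) (\f.(\g.(\h.((f h) g))))))
Step 5: (((p (((\d.(\e.((d e) e))) s) ((\f.(\g.(\h.(f (g h))))) t))) (((\d.(\e.((d e) e))) s) ((\f.(\g.(\h.(f (g h))))) t))) ((\a.a) (\f.(\g.(\h.((f h) g))))))
Step 6: (((p ((\e.((s e) e)) ((\f.(\g.(\h.(f (g h))))) t))) (((\d.(\e.((d e) e))) s) ((\f.(\g.(\h.(f (g h))))) t))) ((\a.a) (\f.(\g.(\h.((f h) g))))))
Step 7: (((p ((s ((\f.(\g.(\h.(f (g h))))) t)) ((\f.(\g.(\h.(f (g h))))) t))) (((\d.(\e.((d e) e))) s) ((\f.(\g.(\h.(f (g h))))) t))) ((\a.a) (\f.(\g.(\h.((f h) g))))))
Step 8: (((p ((s (\g.(\h.(t (g h))))) ((\f.(\g.(\h.(f (g h))))) t))) (((\d.(\e.((d e) e))) s) ((\f.(\g.(\h.(f (g h))))) t))) ((\a.a) (\f.(\g.(\h.((f h) g))))))
Step 9: (((p ((s (\g.(\h.(t (g h))))) (\g.(\h.(t (g h)))))) (((\d.(\e.((d e) e))) s) ((\f.(\g.(\h.(f (g h))))) t))) ((\a.a) (\f.(\g.(\h.((f h) g))))))
Step 10: (((p ((s (\g.(\h.(t (g h))))) (\g.(\h.(t (g h)))))) ((\e.((s e) e)) ((\f.(\g.(\h.(f (g h))))) t))) ((\a.a) (\f.(\g.(\h.((f h) g))))))
Step 11: (((p ((s (\g.(\h.(t (g h))))) (\g.(\h.(t (g h)))))) ((s ((\f.(\g.(\h.(f (g h))))) t)) ((\f.(\g.(\h.(f (g h))))) t))) ((\a.a) (\f.(\g.(\h.((f h) g))))))
Step 12: (((p ((s (\g.(\h.(t (g h))))) (\g.(\h.(t (g h)))))) ((s (\g.(\h.(t (g h))))) ((\f.(\g.(\h.(f (g h))))) t))) ((\a.a) (\f.(\g.(\h.((f h) g))))))
Step 13: (((p ((s (\g.(\h.(t (g h))))) (\g.(\h.(t (g h)))))) ((s (\g.(\h.(t (g h))))) (\g.(\h.(t (g h)))))) ((\a.a) (\f.(\g.(\h.((f h) g))))))
Step 14: (((p ((s (\g.(\h.(t (g h))))) (\g.(\h.(t (g h)))))) ((s (\g.(\h.(t (g h))))) (\g.(\h.(t (g h)))))) (\f.(\g.(\h.((f h) g)))))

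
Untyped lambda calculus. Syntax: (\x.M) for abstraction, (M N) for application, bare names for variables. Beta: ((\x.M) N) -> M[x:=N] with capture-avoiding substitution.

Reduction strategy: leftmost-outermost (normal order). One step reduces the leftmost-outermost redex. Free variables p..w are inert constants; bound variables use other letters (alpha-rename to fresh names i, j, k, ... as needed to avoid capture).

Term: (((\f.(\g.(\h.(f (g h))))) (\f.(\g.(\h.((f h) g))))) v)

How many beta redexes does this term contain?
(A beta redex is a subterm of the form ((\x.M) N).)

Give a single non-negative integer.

Term: (((\f.(\g.(\h.(f (g h))))) (\f.(\g.(\h.((f h) g))))) v)
  Redex: ((\f.(\g.(\h.(f (g h))))) (\f.(\g.(\h.((f h) g)))))
Total redexes: 1

Answer: 1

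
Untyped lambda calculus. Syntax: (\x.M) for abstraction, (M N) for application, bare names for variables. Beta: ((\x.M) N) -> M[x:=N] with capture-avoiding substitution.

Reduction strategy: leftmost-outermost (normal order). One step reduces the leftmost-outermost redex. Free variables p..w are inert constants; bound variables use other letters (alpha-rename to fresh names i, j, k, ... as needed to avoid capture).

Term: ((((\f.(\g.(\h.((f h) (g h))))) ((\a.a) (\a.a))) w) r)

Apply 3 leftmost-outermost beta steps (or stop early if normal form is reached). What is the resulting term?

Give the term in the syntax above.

Step 0: ((((\f.(\g.(\h.((f h) (g h))))) ((\a.a) (\a.a))) w) r)
Step 1: (((\g.(\h.((((\a.a) (\a.a)) h) (g h)))) w) r)
Step 2: ((\h.((((\a.a) (\a.a)) h) (w h))) r)
Step 3: ((((\a.a) (\a.a)) r) (w r))

Answer: ((((\a.a) (\a.a)) r) (w r))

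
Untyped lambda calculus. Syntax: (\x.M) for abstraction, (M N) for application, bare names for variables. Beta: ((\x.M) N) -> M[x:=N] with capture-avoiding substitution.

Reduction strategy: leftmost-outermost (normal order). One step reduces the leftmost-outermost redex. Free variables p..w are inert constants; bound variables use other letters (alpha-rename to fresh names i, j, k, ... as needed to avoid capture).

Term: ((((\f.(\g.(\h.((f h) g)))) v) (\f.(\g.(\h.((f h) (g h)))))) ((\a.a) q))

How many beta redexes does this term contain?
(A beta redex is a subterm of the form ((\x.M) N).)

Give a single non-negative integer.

Term: ((((\f.(\g.(\h.((f h) g)))) v) (\f.(\g.(\h.((f h) (g h)))))) ((\a.a) q))
  Redex: ((\f.(\g.(\h.((f h) g)))) v)
  Redex: ((\a.a) q)
Total redexes: 2

Answer: 2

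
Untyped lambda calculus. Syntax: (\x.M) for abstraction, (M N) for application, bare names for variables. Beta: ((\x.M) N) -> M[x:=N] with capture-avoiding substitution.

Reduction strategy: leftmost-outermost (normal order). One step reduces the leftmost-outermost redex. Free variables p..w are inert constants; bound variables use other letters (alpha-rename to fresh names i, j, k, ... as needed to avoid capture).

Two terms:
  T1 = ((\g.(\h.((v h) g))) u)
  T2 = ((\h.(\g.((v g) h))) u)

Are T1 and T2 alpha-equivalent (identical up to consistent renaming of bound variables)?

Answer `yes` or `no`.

Term 1: ((\g.(\h.((v h) g))) u)
Term 2: ((\h.(\g.((v g) h))) u)
Alpha-equivalence: compare structure up to binder renaming.
Result: True

Answer: yes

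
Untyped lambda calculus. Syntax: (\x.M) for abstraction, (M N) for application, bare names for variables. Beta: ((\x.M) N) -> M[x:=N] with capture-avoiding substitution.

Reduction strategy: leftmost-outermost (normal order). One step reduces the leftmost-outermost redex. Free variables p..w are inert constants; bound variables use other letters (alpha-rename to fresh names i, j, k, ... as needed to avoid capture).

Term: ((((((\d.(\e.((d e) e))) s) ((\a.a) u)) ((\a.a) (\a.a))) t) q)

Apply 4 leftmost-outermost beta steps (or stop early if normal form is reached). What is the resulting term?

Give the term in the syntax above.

Step 0: ((((((\d.(\e.((d e) e))) s) ((\a.a) u)) ((\a.a) (\a.a))) t) q)
Step 1: (((((\e.((s e) e)) ((\a.a) u)) ((\a.a) (\a.a))) t) q)
Step 2: (((((s ((\a.a) u)) ((\a.a) u)) ((\a.a) (\a.a))) t) q)
Step 3: (((((s u) ((\a.a) u)) ((\a.a) (\a.a))) t) q)
Step 4: (((((s u) u) ((\a.a) (\a.a))) t) q)

Answer: (((((s u) u) ((\a.a) (\a.a))) t) q)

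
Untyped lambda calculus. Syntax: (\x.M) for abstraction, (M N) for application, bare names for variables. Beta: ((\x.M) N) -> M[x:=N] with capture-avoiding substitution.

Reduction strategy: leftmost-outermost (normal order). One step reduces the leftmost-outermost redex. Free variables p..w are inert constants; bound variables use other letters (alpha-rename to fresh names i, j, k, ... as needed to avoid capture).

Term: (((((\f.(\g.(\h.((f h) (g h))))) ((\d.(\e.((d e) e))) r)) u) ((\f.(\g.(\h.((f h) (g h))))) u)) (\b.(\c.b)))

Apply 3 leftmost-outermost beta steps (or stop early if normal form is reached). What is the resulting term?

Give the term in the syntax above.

Step 0: (((((\f.(\g.(\h.((f h) (g h))))) ((\d.(\e.((d e) e))) r)) u) ((\f.(\g.(\h.((f h) (g h))))) u)) (\b.(\c.b)))
Step 1: ((((\g.(\h.((((\d.(\e.((d e) e))) r) h) (g h)))) u) ((\f.(\g.(\h.((f h) (g h))))) u)) (\b.(\c.b)))
Step 2: (((\h.((((\d.(\e.((d e) e))) r) h) (u h))) ((\f.(\g.(\h.((f h) (g h))))) u)) (\b.(\c.b)))
Step 3: (((((\d.(\e.((d e) e))) r) ((\f.(\g.(\h.((f h) (g h))))) u)) (u ((\f.(\g.(\h.((f h) (g h))))) u))) (\b.(\c.b)))

Answer: (((((\d.(\e.((d e) e))) r) ((\f.(\g.(\h.((f h) (g h))))) u)) (u ((\f.(\g.(\h.((f h) (g h))))) u))) (\b.(\c.b)))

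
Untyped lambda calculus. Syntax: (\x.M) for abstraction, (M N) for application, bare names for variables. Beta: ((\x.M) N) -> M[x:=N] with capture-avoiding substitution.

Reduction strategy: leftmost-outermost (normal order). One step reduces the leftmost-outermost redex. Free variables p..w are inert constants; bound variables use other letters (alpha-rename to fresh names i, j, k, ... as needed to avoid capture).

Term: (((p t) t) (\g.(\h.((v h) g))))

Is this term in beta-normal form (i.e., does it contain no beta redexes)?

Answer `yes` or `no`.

Answer: yes

Derivation:
Term: (((p t) t) (\g.(\h.((v h) g))))
No beta redexes found.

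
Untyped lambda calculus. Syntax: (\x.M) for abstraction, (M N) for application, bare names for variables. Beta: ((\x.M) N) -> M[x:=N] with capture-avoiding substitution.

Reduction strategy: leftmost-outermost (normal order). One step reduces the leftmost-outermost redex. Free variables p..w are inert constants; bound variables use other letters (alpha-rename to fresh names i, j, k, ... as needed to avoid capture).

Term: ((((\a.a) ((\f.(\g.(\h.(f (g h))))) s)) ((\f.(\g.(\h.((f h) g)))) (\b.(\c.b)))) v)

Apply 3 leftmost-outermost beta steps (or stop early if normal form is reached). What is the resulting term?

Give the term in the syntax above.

Answer: ((\h.(s (((\f.(\g.(\h.((f h) g)))) (\b.(\c.b))) h))) v)

Derivation:
Step 0: ((((\a.a) ((\f.(\g.(\h.(f (g h))))) s)) ((\f.(\g.(\h.((f h) g)))) (\b.(\c.b)))) v)
Step 1: ((((\f.(\g.(\h.(f (g h))))) s) ((\f.(\g.(\h.((f h) g)))) (\b.(\c.b)))) v)
Step 2: (((\g.(\h.(s (g h)))) ((\f.(\g.(\h.((f h) g)))) (\b.(\c.b)))) v)
Step 3: ((\h.(s (((\f.(\g.(\h.((f h) g)))) (\b.(\c.b))) h))) v)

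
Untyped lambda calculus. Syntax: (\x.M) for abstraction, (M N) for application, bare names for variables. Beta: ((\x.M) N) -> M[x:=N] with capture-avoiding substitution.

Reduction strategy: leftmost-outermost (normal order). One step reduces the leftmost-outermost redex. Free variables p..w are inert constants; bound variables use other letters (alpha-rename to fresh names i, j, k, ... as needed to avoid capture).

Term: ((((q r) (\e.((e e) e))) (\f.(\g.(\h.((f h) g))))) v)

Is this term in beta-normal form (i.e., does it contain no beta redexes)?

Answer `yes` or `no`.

Answer: yes

Derivation:
Term: ((((q r) (\e.((e e) e))) (\f.(\g.(\h.((f h) g))))) v)
No beta redexes found.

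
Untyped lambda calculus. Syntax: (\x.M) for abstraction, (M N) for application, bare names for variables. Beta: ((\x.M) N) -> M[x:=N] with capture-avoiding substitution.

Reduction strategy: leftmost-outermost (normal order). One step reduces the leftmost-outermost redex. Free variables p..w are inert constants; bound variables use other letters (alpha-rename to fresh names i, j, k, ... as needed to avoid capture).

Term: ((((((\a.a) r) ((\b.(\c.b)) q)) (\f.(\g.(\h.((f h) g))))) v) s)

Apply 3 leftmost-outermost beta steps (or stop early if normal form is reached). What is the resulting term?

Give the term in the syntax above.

Step 0: ((((((\a.a) r) ((\b.(\c.b)) q)) (\f.(\g.(\h.((f h) g))))) v) s)
Step 1: ((((r ((\b.(\c.b)) q)) (\f.(\g.(\h.((f h) g))))) v) s)
Step 2: ((((r (\c.q)) (\f.(\g.(\h.((f h) g))))) v) s)
Step 3: (normal form reached)

Answer: ((((r (\c.q)) (\f.(\g.(\h.((f h) g))))) v) s)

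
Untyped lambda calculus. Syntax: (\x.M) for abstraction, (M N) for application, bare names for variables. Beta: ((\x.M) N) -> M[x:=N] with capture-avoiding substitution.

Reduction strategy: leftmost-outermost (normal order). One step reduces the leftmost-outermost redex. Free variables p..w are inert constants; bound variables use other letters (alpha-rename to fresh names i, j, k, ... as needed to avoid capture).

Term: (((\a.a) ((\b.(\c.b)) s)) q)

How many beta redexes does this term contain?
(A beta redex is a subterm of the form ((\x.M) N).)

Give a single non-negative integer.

Term: (((\a.a) ((\b.(\c.b)) s)) q)
  Redex: ((\a.a) ((\b.(\c.b)) s))
  Redex: ((\b.(\c.b)) s)
Total redexes: 2

Answer: 2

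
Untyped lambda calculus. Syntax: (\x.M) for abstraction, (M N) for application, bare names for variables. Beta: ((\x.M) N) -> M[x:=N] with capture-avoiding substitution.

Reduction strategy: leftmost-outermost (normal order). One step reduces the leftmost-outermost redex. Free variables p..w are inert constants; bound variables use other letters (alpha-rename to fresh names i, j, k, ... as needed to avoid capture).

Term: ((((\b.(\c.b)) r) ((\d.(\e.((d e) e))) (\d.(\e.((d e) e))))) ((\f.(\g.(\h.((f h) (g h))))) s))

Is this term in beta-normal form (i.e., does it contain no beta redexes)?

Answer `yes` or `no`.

Answer: no

Derivation:
Term: ((((\b.(\c.b)) r) ((\d.(\e.((d e) e))) (\d.(\e.((d e) e))))) ((\f.(\g.(\h.((f h) (g h))))) s))
Found 3 beta redex(es).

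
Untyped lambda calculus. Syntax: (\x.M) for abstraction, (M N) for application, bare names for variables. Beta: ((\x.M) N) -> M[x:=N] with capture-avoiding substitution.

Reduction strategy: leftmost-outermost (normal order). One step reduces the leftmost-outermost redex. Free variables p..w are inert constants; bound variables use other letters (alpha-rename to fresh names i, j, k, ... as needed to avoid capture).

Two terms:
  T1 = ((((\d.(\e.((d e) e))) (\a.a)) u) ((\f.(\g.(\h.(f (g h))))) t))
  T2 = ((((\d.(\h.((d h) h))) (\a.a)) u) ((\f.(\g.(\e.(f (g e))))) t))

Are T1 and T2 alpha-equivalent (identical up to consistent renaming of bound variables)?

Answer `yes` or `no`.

Term 1: ((((\d.(\e.((d e) e))) (\a.a)) u) ((\f.(\g.(\h.(f (g h))))) t))
Term 2: ((((\d.(\h.((d h) h))) (\a.a)) u) ((\f.(\g.(\e.(f (g e))))) t))
Alpha-equivalence: compare structure up to binder renaming.
Result: True

Answer: yes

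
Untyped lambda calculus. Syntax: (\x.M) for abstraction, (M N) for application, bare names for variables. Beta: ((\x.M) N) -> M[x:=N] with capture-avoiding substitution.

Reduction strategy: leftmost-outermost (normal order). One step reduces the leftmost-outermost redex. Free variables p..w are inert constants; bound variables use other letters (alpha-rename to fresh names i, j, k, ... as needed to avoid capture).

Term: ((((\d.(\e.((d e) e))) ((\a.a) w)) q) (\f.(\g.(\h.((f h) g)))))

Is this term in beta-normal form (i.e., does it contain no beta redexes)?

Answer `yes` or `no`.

Answer: no

Derivation:
Term: ((((\d.(\e.((d e) e))) ((\a.a) w)) q) (\f.(\g.(\h.((f h) g)))))
Found 2 beta redex(es).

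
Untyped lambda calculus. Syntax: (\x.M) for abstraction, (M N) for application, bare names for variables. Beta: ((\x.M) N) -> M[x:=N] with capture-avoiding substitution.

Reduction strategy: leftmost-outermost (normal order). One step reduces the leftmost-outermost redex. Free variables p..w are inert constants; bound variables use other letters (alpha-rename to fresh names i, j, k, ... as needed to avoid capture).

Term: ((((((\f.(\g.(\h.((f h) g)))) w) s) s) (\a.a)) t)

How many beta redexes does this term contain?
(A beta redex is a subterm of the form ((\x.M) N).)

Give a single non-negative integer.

Answer: 1

Derivation:
Term: ((((((\f.(\g.(\h.((f h) g)))) w) s) s) (\a.a)) t)
  Redex: ((\f.(\g.(\h.((f h) g)))) w)
Total redexes: 1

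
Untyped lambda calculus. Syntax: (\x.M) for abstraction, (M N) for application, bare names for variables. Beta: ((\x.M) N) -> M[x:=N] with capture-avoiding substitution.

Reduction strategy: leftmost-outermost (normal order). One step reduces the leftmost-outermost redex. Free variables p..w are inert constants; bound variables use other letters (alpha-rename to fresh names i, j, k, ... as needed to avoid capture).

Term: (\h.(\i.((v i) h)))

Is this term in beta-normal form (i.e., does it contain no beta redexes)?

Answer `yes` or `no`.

Term: (\h.(\i.((v i) h)))
No beta redexes found.

Answer: yes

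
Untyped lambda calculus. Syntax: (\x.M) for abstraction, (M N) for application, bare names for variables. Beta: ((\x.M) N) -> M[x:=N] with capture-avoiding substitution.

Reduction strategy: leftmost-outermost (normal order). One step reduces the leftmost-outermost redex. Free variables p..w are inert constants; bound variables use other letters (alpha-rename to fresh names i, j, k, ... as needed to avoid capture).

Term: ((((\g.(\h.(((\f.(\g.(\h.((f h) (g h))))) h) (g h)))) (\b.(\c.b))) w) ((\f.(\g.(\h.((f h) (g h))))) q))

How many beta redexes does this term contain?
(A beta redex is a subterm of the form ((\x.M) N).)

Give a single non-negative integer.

Answer: 3

Derivation:
Term: ((((\g.(\h.(((\f.(\g.(\h.((f h) (g h))))) h) (g h)))) (\b.(\c.b))) w) ((\f.(\g.(\h.((f h) (g h))))) q))
  Redex: ((\g.(\h.(((\f.(\g.(\h.((f h) (g h))))) h) (g h)))) (\b.(\c.b)))
  Redex: ((\f.(\g.(\h.((f h) (g h))))) h)
  Redex: ((\f.(\g.(\h.((f h) (g h))))) q)
Total redexes: 3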